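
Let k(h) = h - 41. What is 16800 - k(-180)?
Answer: 17021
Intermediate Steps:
k(h) = -41 + h
16800 - k(-180) = 16800 - (-41 - 180) = 16800 - 1*(-221) = 16800 + 221 = 17021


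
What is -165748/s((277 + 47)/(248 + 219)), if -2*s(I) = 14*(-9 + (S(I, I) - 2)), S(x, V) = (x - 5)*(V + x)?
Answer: -36147815572/25914749 ≈ -1394.9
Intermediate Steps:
S(x, V) = (-5 + x)*(V + x)
s(I) = 77 - 14*I² + 70*I (s(I) = -7*(-9 + ((I² - 5*I - 5*I + I*I) - 2)) = -7*(-9 + ((I² - 5*I - 5*I + I²) - 2)) = -7*(-9 + ((-10*I + 2*I²) - 2)) = -7*(-9 + (-2 - 10*I + 2*I²)) = -7*(-11 - 10*I + 2*I²) = -(-154 - 140*I + 28*I²)/2 = 77 - 14*I² + 70*I)
-165748/s((277 + 47)/(248 + 219)) = -165748/(77 - 14*(277 + 47)²/(248 + 219)² + 70*((277 + 47)/(248 + 219))) = -165748/(77 - 14*(324/467)² + 70*(324/467)) = -165748/(77 - 14*104976/218089 + 22680/467) = -165748/(77 - 1469664/218089 + 22680/467) = -165748/25914749/218089 = -165748*218089/25914749 = -36147815572/25914749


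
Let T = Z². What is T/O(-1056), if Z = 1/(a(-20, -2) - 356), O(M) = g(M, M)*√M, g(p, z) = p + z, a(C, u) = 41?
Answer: I*√66/55324684800 ≈ 1.4684e-10*I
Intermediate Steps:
O(M) = 2*M^(3/2) (O(M) = (M + M)*√M = (2*M)*√M = 2*M^(3/2))
Z = -1/315 (Z = 1/(41 - 356) = 1/(-315) = -1/315 ≈ -0.0031746)
T = 1/99225 (T = (-1/315)² = 1/99225 ≈ 1.0078e-5)
T/O(-1056) = 1/(99225*((2*(-1056)^(3/2)))) = 1/(99225*((2*(-4224*I*√66)))) = 1/(99225*((-8448*I*√66))) = (I*√66/557568)/99225 = I*√66/55324684800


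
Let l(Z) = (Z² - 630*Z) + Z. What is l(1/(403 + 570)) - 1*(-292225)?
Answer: 276657270009/946729 ≈ 2.9222e+5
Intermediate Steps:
l(Z) = Z² - 629*Z
l(1/(403 + 570)) - 1*(-292225) = (-629 + 1/(403 + 570))/(403 + 570) - 1*(-292225) = (-629 + 1/973)/973 + 292225 = (1/973)*(-612016/973) + 292225 = -612016/946729 + 292225 = 276657270009/946729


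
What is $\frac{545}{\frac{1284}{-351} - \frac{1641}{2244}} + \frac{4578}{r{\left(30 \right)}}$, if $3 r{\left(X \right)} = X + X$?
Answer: $\frac{402341127}{3841430} \approx 104.74$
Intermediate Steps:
$r{\left(X \right)} = \frac{2 X}{3}$ ($r{\left(X \right)} = \frac{X + X}{3} = \frac{2 X}{3}$)
$\frac{545}{\frac{1284}{-351} - \frac{1641}{2244}} + \frac{4578}{r{\left(30 \right)}} = \frac{545}{\frac{1284}{-351} - \frac{1641}{2244}} + \frac{4578}{\frac{2}{3} \cdot 30} = \frac{545}{1284 \left(- \frac{1}{351}\right) - \frac{547}{748}} + \frac{4578}{20} = \frac{545}{- \frac{428}{117} - \frac{547}{748}} + 4578 \cdot \frac{1}{20} = \frac{545}{- \frac{384143}{87516}} + \frac{2289}{10} = 545 \left(- \frac{87516}{384143}\right) + \frac{2289}{10} = - \frac{47696220}{384143} + \frac{2289}{10} = \frac{402341127}{3841430}$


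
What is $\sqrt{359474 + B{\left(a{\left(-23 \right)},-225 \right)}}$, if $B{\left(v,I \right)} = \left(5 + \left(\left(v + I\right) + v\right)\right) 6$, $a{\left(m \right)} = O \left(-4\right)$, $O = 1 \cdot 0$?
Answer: $\sqrt{358154} \approx 598.46$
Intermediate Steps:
$O = 0$
$a{\left(m \right)} = 0$ ($a{\left(m \right)} = 0 \left(-4\right) = 0$)
$B{\left(v,I \right)} = 30 + 6 I + 12 v$ ($B{\left(v,I \right)} = \left(5 + \left(\left(I + v\right) + v\right)\right) 6 = \left(5 + \left(I + 2 v\right)\right) 6 = \left(5 + I + 2 v\right) 6 = 30 + 6 I + 12 v$)
$\sqrt{359474 + B{\left(a{\left(-23 \right)},-225 \right)}} = \sqrt{359474 + \left(30 + 6 \left(-225\right) + 12 \cdot 0\right)} = \sqrt{359474 + \left(30 - 1350 + 0\right)} = \sqrt{359474 - 1320} = \sqrt{358154}$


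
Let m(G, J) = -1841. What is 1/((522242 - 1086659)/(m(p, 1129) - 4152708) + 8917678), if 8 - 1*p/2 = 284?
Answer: 593507/5292704397377 ≈ 1.1214e-7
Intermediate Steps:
p = -552 (p = 16 - 2*284 = 16 - 568 = -552)
1/((522242 - 1086659)/(m(p, 1129) - 4152708) + 8917678) = 1/((522242 - 1086659)/(-1841 - 4152708) + 8917678) = 1/(-564417/(-4154549) + 8917678) = 1/(-564417*(-1/4154549) + 8917678) = 1/(80631/593507 + 8917678) = 1/(5292704397377/593507) = 593507/5292704397377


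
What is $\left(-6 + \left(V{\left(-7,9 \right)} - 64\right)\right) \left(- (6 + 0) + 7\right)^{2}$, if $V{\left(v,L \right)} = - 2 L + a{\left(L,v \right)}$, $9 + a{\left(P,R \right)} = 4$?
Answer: $-93$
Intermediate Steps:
$a{\left(P,R \right)} = -5$ ($a{\left(P,R \right)} = -9 + 4 = -5$)
$V{\left(v,L \right)} = -5 - 2 L$ ($V{\left(v,L \right)} = - 2 L - 5 = -5 - 2 L$)
$\left(-6 + \left(V{\left(-7,9 \right)} - 64\right)\right) \left(- (6 + 0) + 7\right)^{2} = \left(-6 - 87\right) \left(- (6 + 0) + 7\right)^{2} = \left(-6 - 87\right) \left(\left(-1\right) 6 + 7\right)^{2} = \left(-6 - 87\right) \left(-6 + 7\right)^{2} = \left(-6 - 87\right) 1^{2} = \left(-93\right) 1 = -93$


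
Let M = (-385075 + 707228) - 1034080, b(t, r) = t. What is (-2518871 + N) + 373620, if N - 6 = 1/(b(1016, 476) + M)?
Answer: -1525078268196/710911 ≈ -2.1452e+6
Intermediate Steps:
M = -711927 (M = 322153 - 1034080 = -711927)
N = 4265465/710911 (N = 6 + 1/(1016 - 711927) = 6 + 1/(-710911) = 6 - 1/710911 = 4265465/710911 ≈ 6.0000)
(-2518871 + N) + 373620 = (-2518871 + 4265465/710911) + 373620 = -1790688836016/710911 + 373620 = -1525078268196/710911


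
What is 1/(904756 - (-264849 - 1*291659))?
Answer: 1/1461264 ≈ 6.8434e-7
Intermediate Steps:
1/(904756 - (-264849 - 1*291659)) = 1/(904756 - (-264849 - 291659)) = 1/(904756 - 1*(-556508)) = 1/(904756 + 556508) = 1/1461264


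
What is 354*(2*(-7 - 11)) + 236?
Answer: -12508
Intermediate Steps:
354*(2*(-7 - 11)) + 236 = 354*(2*(-18)) + 236 = 354*(-36) + 236 = -12744 + 236 = -12508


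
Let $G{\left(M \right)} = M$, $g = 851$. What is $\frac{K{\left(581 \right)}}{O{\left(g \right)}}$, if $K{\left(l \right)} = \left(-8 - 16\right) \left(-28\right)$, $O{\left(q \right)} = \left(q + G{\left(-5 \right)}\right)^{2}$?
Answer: $\frac{56}{59643} \approx 0.00093892$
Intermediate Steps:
$O{\left(q \right)} = \left(-5 + q\right)^{2}$ ($O{\left(q \right)} = \left(q - 5\right)^{2} = \left(-5 + q\right)^{2}$)
$K{\left(l \right)} = 672$ ($K{\left(l \right)} = \left(-24\right) \left(-28\right) = 672$)
$\frac{K{\left(581 \right)}}{O{\left(g \right)}} = \frac{672}{\left(-5 + 851\right)^{2}} = \frac{672}{846^{2}} = \frac{672}{715716} = 672 \cdot \frac{1}{715716} = \frac{56}{59643}$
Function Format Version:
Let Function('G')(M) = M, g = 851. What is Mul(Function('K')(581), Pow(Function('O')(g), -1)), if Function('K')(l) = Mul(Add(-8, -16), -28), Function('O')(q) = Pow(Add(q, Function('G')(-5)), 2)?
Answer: Rational(56, 59643) ≈ 0.00093892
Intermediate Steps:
Function('O')(q) = Pow(Add(-5, q), 2) (Function('O')(q) = Pow(Add(q, -5), 2) = Pow(Add(-5, q), 2))
Function('K')(l) = 672 (Function('K')(l) = Mul(-24, -28) = 672)
Mul(Function('K')(581), Pow(Function('O')(g), -1)) = Mul(672, Pow(Pow(Add(-5, 851), 2), -1)) = Mul(672, Pow(Pow(846, 2), -1)) = Mul(672, Pow(715716, -1)) = Mul(672, Rational(1, 715716)) = Rational(56, 59643)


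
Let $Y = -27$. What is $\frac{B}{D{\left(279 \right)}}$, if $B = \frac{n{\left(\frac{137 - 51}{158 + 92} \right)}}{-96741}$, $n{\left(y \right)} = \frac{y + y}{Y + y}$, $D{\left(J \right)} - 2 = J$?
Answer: $\frac{43}{45288912186} \approx 9.4946 \cdot 10^{-10}$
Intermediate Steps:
$D{\left(J \right)} = 2 + J$
$n{\left(y \right)} = \frac{2 y}{-27 + y}$ ($n{\left(y \right)} = \frac{y + y}{-27 + y} = \frac{2 y}{-27 + y}$)
$B = \frac{43}{161170506}$ ($B = \frac{2 \frac{137 - 51}{158 + 92} \frac{1}{-27 + \frac{137 - 51}{158 + 92}}}{-96741} = \frac{2 \cdot \frac{86}{250}}{-27 + \frac{86}{250}} \left(- \frac{1}{96741}\right) = \frac{2 \cdot 86 \cdot \frac{1}{250}}{-27 + 86 \cdot \frac{1}{250}} \left(- \frac{1}{96741}\right) = 2 \cdot \frac{43}{125} \frac{1}{-27 + \frac{43}{125}} \left(- \frac{1}{96741}\right) = 2 \cdot \frac{43}{125} \frac{1}{- \frac{3332}{125}} \left(- \frac{1}{96741}\right) = 2 \cdot \frac{43}{125} \left(- \frac{125}{3332}\right) \left(- \frac{1}{96741}\right) = \left(- \frac{43}{1666}\right) \left(- \frac{1}{96741}\right) = \frac{43}{161170506} \approx 2.668 \cdot 10^{-7}$)
$\frac{B}{D{\left(279 \right)}} = \frac{43}{161170506 \left(2 + 279\right)} = \frac{43}{161170506 \cdot 281} = \frac{43}{161170506} \cdot \frac{1}{281} = \frac{43}{45288912186}$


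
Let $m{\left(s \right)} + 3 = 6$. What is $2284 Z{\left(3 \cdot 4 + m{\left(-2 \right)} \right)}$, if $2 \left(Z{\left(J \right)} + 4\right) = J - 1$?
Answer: $6852$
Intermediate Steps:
$m{\left(s \right)} = 3$ ($m{\left(s \right)} = -3 + 6 = 3$)
$Z{\left(J \right)} = - \frac{9}{2} + \frac{J}{2}$ ($Z{\left(J \right)} = -4 + \frac{J - 1}{2} = -4 + \frac{-1 + J}{2} = -4 + \left(- \frac{1}{2} + \frac{J}{2}\right) = - \frac{9}{2} + \frac{J}{2}$)
$2284 Z{\left(3 \cdot 4 + m{\left(-2 \right)} \right)} = 2284 \left(- \frac{9}{2} + \frac{3 \cdot 4 + 3}{2}\right) = 2284 \left(- \frac{9}{2} + \frac{12 + 3}{2}\right) = 2284 \left(- \frac{9}{2} + \frac{1}{2} \cdot 15\right) = 2284 \left(- \frac{9}{2} + \frac{15}{2}\right) = 2284 \cdot 3 = 6852$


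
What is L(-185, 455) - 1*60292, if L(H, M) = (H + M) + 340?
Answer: -59682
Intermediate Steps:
L(H, M) = 340 + H + M
L(-185, 455) - 1*60292 = (340 - 185 + 455) - 1*60292 = 610 - 60292 = -59682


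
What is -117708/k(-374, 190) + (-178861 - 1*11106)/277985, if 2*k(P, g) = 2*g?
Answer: -3275715211/5281715 ≈ -620.20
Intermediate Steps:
k(P, g) = g (k(P, g) = (2*g)/2 = g)
-117708/k(-374, 190) + (-178861 - 1*11106)/277985 = -117708/190 + (-178861 - 1*11106)/277985 = -117708*1/190 + (-178861 - 11106)*(1/277985) = -58854/95 - 189967*1/277985 = -58854/95 - 189967/277985 = -3275715211/5281715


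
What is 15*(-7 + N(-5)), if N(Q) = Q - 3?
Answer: -225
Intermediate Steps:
N(Q) = -3 + Q
15*(-7 + N(-5)) = 15*(-7 + (-3 - 5)) = 15*(-7 - 8) = 15*(-15) = -225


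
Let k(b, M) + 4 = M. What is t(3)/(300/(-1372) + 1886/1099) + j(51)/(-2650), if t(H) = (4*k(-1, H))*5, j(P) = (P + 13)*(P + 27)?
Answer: -1628326444/106846675 ≈ -15.240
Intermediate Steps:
j(P) = (13 + P)*(27 + P)
k(b, M) = -4 + M
t(H) = -80 + 20*H (t(H) = (4*(-4 + H))*5 = (-16 + 4*H)*5 = -80 + 20*H)
t(3)/(300/(-1372) + 1886/1099) + j(51)/(-2650) = (-80 + 20*3)/(300/(-1372) + 1886/1099) + (351 + 51² + 40*51)/(-2650) = (-80 + 60)/(300*(-1/1372) + 1886*(1/1099)) + (351 + 2601 + 2040)*(-1/2650) = -20/(-75/343 + 1886/1099) + 4992*(-1/2650) = -20/80639/53851 - 2496/1325 = -20*53851/80639 - 2496/1325 = -1077020/80639 - 2496/1325 = -1628326444/106846675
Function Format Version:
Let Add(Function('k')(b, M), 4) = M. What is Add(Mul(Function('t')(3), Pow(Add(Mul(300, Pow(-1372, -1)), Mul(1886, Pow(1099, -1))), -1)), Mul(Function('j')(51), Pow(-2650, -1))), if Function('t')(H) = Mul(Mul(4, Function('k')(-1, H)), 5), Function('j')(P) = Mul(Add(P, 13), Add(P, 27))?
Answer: Rational(-1628326444, 106846675) ≈ -15.240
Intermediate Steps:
Function('j')(P) = Mul(Add(13, P), Add(27, P))
Function('k')(b, M) = Add(-4, M)
Function('t')(H) = Add(-80, Mul(20, H)) (Function('t')(H) = Mul(Mul(4, Add(-4, H)), 5) = Mul(Add(-16, Mul(4, H)), 5) = Add(-80, Mul(20, H)))
Add(Mul(Function('t')(3), Pow(Add(Mul(300, Pow(-1372, -1)), Mul(1886, Pow(1099, -1))), -1)), Mul(Function('j')(51), Pow(-2650, -1))) = Add(Mul(Add(-80, Mul(20, 3)), Pow(Add(Mul(300, Pow(-1372, -1)), Mul(1886, Pow(1099, -1))), -1)), Mul(Add(351, Pow(51, 2), Mul(40, 51)), Pow(-2650, -1))) = Add(Mul(Add(-80, 60), Pow(Add(Mul(300, Rational(-1, 1372)), Mul(1886, Rational(1, 1099))), -1)), Mul(Add(351, 2601, 2040), Rational(-1, 2650))) = Add(Mul(-20, Pow(Add(Rational(-75, 343), Rational(1886, 1099)), -1)), Mul(4992, Rational(-1, 2650))) = Add(Mul(-20, Pow(Rational(80639, 53851), -1)), Rational(-2496, 1325)) = Add(Mul(-20, Rational(53851, 80639)), Rational(-2496, 1325)) = Add(Rational(-1077020, 80639), Rational(-2496, 1325)) = Rational(-1628326444, 106846675)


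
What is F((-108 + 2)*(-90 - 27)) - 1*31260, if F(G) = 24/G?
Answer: -64614416/2067 ≈ -31260.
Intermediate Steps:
F((-108 + 2)*(-90 - 27)) - 1*31260 = 24/(((-108 + 2)*(-90 - 27))) - 1*31260 = 24/((-106*(-117))) - 31260 = 24/12402 - 31260 = 24*(1/12402) - 31260 = 4/2067 - 31260 = -64614416/2067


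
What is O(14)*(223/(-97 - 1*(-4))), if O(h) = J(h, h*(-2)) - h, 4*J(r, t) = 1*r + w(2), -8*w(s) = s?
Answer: 37687/1488 ≈ 25.327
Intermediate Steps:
w(s) = -s/8
J(r, t) = -1/16 + r/4 (J(r, t) = (1*r - ⅛*2)/4 = (r - ¼)/4 = (-¼ + r)/4 = -1/16 + r/4)
O(h) = -1/16 - 3*h/4 (O(h) = (-1/16 + h/4) - h = -1/16 - 3*h/4)
O(14)*(223/(-97 - 1*(-4))) = (-1/16 - ¾*14)*(223/(-97 - 1*(-4))) = (-1/16 - 21/2)*(223/(-97 + 4)) = -37687/(16*(-93)) = -37687*(-1)/(16*93) = -169/16*(-223/93) = 37687/1488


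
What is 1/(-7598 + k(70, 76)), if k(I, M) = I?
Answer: -1/7528 ≈ -0.00013284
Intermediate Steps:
1/(-7598 + k(70, 76)) = 1/(-7598 + 70) = 1/(-7528) = -1/7528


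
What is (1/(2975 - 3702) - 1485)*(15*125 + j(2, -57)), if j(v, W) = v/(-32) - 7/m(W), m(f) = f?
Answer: -461542134445/165756 ≈ -2.7845e+6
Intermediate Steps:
j(v, W) = -7/W - v/32 (j(v, W) = v/(-32) - 7/W = v*(-1/32) - 7/W = -v/32 - 7/W = -7/W - v/32)
(1/(2975 - 3702) - 1485)*(15*125 + j(2, -57)) = (1/(2975 - 3702) - 1485)*(15*125 + (-7/(-57) - 1/32*2)) = (1/(-727) - 1485)*(1875 + (-7*(-1/57) - 1/16)) = (-1/727 - 1485)*(1875 + (7/57 - 1/16)) = -1079596*(1875 + 55/912)/727 = -1079596/727*1710055/912 = -461542134445/165756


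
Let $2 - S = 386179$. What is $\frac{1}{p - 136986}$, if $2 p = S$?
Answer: $- \frac{2}{660149} \approx -3.0296 \cdot 10^{-6}$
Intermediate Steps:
$S = -386177$ ($S = 2 - 386179 = -386177$)
$p = - \frac{386177}{2}$ ($p = \frac{1}{2} \left(-386177\right) = - \frac{386177}{2} \approx -1.9309 \cdot 10^{5}$)
$\frac{1}{p - 136986} = \frac{1}{- \frac{386177}{2} - 136986} = \frac{1}{- \frac{660149}{2}} = - \frac{2}{660149}$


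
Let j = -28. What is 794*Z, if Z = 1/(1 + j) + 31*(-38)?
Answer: -25254758/27 ≈ -9.3536e+5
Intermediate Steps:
Z = -31807/27 (Z = 1/(1 - 28) + 31*(-38) = 1/(-27) - 1178 = -1/27 - 1178 = -31807/27 ≈ -1178.0)
794*Z = 794*(-31807/27) = -25254758/27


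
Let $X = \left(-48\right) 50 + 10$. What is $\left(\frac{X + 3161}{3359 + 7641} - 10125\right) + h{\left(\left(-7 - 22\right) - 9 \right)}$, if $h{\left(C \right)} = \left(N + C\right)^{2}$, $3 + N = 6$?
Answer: $- \frac{97899229}{11000} \approx -8899.9$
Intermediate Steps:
$N = 3$ ($N = -3 + 6 = 3$)
$X = -2390$ ($X = -2400 + 10 = -2390$)
$h{\left(C \right)} = \left(3 + C\right)^{2}$
$\left(\frac{X + 3161}{3359 + 7641} - 10125\right) + h{\left(\left(-7 - 22\right) - 9 \right)} = \left(\frac{-2390 + 3161}{3359 + 7641} - 10125\right) + \left(3 - 38\right)^{2} = \left(\frac{771}{11000} - 10125\right) + \left(3 - 38\right)^{2} = \left(771 \cdot \frac{1}{11000} - 10125\right) + \left(3 - 38\right)^{2} = \left(\frac{771}{11000} - 10125\right) + \left(-35\right)^{2} = - \frac{111374229}{11000} + 1225 = - \frac{97899229}{11000}$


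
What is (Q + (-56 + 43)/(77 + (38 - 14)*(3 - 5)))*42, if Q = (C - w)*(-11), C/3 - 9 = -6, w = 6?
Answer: -40740/29 ≈ -1404.8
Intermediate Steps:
C = 9 (C = 27 + 3*(-6) = 27 - 18 = 9)
Q = -33 (Q = (9 - 1*6)*(-11) = (9 - 6)*(-11) = 3*(-11) = -33)
(Q + (-56 + 43)/(77 + (38 - 14)*(3 - 5)))*42 = (-33 + (-56 + 43)/(77 + (38 - 14)*(3 - 5)))*42 = (-33 - 13/(77 + 24*(-2)))*42 = (-33 - 13/(77 - 48))*42 = (-33 - 13/29)*42 = -970/29*42 = -40740/29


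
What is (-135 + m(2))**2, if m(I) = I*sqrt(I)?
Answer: 18233 - 540*sqrt(2) ≈ 17469.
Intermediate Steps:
m(I) = I**(3/2)
(-135 + m(2))**2 = (-135 + 2**(3/2))**2 = (-135 + 2*sqrt(2))**2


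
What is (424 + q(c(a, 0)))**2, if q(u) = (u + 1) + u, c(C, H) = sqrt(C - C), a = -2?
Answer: 180625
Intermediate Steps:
c(C, H) = 0 (c(C, H) = sqrt(0) = 0)
q(u) = 1 + 2*u (q(u) = (1 + u) + u = 1 + 2*u)
(424 + q(c(a, 0)))**2 = (424 + (1 + 2*0))**2 = (424 + (1 + 0))**2 = (424 + 1)**2 = 425**2 = 180625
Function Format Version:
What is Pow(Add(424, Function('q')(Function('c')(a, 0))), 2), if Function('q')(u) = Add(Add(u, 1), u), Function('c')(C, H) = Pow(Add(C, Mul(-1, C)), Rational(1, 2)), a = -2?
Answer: 180625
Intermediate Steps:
Function('c')(C, H) = 0 (Function('c')(C, H) = Pow(0, Rational(1, 2)) = 0)
Function('q')(u) = Add(1, Mul(2, u)) (Function('q')(u) = Add(Add(1, u), u) = Add(1, Mul(2, u)))
Pow(Add(424, Function('q')(Function('c')(a, 0))), 2) = Pow(Add(424, Add(1, Mul(2, 0))), 2) = Pow(Add(424, Add(1, 0)), 2) = Pow(Add(424, 1), 2) = Pow(425, 2) = 180625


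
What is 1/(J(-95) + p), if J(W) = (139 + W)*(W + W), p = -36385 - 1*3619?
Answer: -1/48364 ≈ -2.0677e-5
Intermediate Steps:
p = -40004 (p = -36385 - 3619 = -40004)
J(W) = 2*W*(139 + W) (J(W) = (139 + W)*(2*W) = 2*W*(139 + W))
1/(J(-95) + p) = 1/(2*(-95)*(139 - 95) - 40004) = 1/(2*(-95)*44 - 40004) = 1/(-8360 - 40004) = 1/(-48364) = -1/48364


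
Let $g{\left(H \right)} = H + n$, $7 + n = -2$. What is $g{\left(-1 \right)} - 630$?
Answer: $-640$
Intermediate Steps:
$n = -9$ ($n = -7 - 2 = -9$)
$g{\left(H \right)} = -9 + H$ ($g{\left(H \right)} = H - 9 = -9 + H$)
$g{\left(-1 \right)} - 630 = \left(-9 - 1\right) - 630 = -10 - 630 = -640$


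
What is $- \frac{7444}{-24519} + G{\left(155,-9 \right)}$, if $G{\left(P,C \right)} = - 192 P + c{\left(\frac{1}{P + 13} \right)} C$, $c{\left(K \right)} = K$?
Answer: $- \frac{40862041333}{1373064} \approx -29760.0$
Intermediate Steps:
$G{\left(P,C \right)} = - 192 P + \frac{C}{13 + P}$ ($G{\left(P,C \right)} = - 192 P + \frac{C}{P + 13} = - 192 P + \frac{C}{13 + P}$)
$- \frac{7444}{-24519} + G{\left(155,-9 \right)} = - \frac{7444}{-24519} + \frac{-9 - 29760 \left(13 + 155\right)}{13 + 155} = \left(-7444\right) \left(- \frac{1}{24519}\right) + \frac{-9 - 29760 \cdot 168}{168} = \frac{7444}{24519} + \frac{-9 - 4999680}{168} = \frac{7444}{24519} + \frac{1}{168} \left(-4999689\right) = \frac{7444}{24519} - \frac{1666563}{56} = - \frac{40862041333}{1373064}$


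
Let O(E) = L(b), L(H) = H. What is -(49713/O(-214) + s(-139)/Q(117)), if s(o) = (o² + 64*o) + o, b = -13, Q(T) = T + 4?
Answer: 5881555/1573 ≈ 3739.1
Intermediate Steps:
Q(T) = 4 + T
O(E) = -13
s(o) = o² + 65*o
-(49713/O(-214) + s(-139)/Q(117)) = -(49713/(-13) + (-139*(65 - 139))/(4 + 117)) = -(49713*(-1/13) - 139*(-74)/121) = -(-49713/13 + 10286*(1/121)) = -(-49713/13 + 10286/121) = -1*(-5881555/1573) = 5881555/1573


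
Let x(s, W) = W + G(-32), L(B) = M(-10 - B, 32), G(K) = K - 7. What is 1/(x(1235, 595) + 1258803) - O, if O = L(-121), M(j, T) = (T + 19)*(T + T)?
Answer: -4110547775/1259359 ≈ -3264.0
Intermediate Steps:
G(K) = -7 + K
M(j, T) = 2*T*(19 + T) (M(j, T) = (19 + T)*(2*T) = 2*T*(19 + T))
L(B) = 3264 (L(B) = 2*32*(19 + 32) = 2*32*51 = 3264)
x(s, W) = -39 + W (x(s, W) = W + (-7 - 32) = W - 39 = -39 + W)
O = 3264
1/(x(1235, 595) + 1258803) - O = 1/((-39 + 595) + 1258803) - 1*3264 = 1/(556 + 1258803) - 3264 = 1/1259359 - 3264 = -4110547775/1259359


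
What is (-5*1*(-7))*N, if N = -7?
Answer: -245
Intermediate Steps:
(-5*1*(-7))*N = (-5*1*(-7))*(-7) = -5*(-7)*(-7) = 35*(-7) = -245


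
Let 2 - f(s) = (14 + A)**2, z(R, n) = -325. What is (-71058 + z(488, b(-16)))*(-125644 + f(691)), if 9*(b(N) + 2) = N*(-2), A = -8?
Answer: 8971272674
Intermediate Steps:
b(N) = -2 - 2*N/9 (b(N) = -2 + (N*(-2))/9 = -2 + (-2*N)/9 = -2 - 2*N/9)
f(s) = -34 (f(s) = 2 - (14 - 8)**2 = 2 - 1*6**2 = 2 - 1*36 = 2 - 36 = -34)
(-71058 + z(488, b(-16)))*(-125644 + f(691)) = (-71058 - 325)*(-125644 - 34) = -71383*(-125678) = 8971272674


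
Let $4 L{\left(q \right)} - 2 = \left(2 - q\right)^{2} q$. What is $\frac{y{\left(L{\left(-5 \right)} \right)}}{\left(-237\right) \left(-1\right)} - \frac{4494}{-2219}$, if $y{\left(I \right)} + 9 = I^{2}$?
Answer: $\frac{7035783}{400688} \approx 17.559$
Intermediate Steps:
$L{\left(q \right)} = \frac{1}{2} + \frac{q \left(2 - q\right)^{2}}{4}$ ($L{\left(q \right)} = \frac{1}{2} + \frac{\left(2 - q\right)^{2} q}{4} = \frac{1}{2} + \frac{q \left(2 - q\right)^{2}}{4}$)
$y{\left(I \right)} = -9 + I^{2}$
$\frac{y{\left(L{\left(-5 \right)} \right)}}{\left(-237\right) \left(-1\right)} - \frac{4494}{-2219} = \frac{-9 + \left(\frac{1}{2} + \frac{1}{4} \left(-5\right) \left(-2 - 5\right)^{2}\right)^{2}}{\left(-237\right) \left(-1\right)} - \frac{4494}{-2219} = \frac{-9 + \left(\frac{1}{2} + \frac{1}{4} \left(-5\right) \left(-7\right)^{2}\right)^{2}}{237} - - \frac{642}{317} = \left(-9 + \left(\frac{1}{2} + \frac{1}{4} \left(-5\right) 49\right)^{2}\right) \frac{1}{237} + \frac{642}{317} = \left(-9 + \left(\frac{1}{2} - \frac{245}{4}\right)^{2}\right) \frac{1}{237} + \frac{642}{317} = \left(-9 + \left(- \frac{243}{4}\right)^{2}\right) \frac{1}{237} + \frac{642}{317} = \left(-9 + \frac{59049}{16}\right) \frac{1}{237} + \frac{642}{317} = \frac{58905}{16} \cdot \frac{1}{237} + \frac{642}{317} = \frac{19635}{1264} + \frac{642}{317} = \frac{7035783}{400688}$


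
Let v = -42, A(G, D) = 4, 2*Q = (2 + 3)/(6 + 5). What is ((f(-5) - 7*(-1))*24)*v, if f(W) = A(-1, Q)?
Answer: -11088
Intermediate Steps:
Q = 5/22 (Q = ((2 + 3)/(6 + 5))/2 = (5/11)/2 = (5*(1/11))/2 = (½)*(5/11) = 5/22 ≈ 0.22727)
f(W) = 4
((f(-5) - 7*(-1))*24)*v = ((4 - 7*(-1))*24)*(-42) = ((4 - 1*(-7))*24)*(-42) = ((4 + 7)*24)*(-42) = (11*24)*(-42) = 264*(-42) = -11088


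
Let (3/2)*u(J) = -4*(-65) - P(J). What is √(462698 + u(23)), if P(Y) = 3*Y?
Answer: 2*√1041357/3 ≈ 680.31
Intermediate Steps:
u(J) = 520/3 - 2*J (u(J) = 2*(-4*(-65) - 3*J)/3 = 2*(260 - 3*J)/3 = 520/3 - 2*J)
√(462698 + u(23)) = √(462698 + (520/3 - 2*23)) = √(462698 + (520/3 - 46)) = √(462698 + 382/3) = √(1388476/3) = 2*√1041357/3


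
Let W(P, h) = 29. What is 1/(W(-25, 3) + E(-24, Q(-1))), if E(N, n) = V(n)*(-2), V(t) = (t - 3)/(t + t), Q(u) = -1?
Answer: 1/25 ≈ 0.040000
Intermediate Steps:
V(t) = (-3 + t)/(2*t) (V(t) = (-3 + t)/((2*t)) = (-3 + t)*(1/(2*t)) = (-3 + t)/(2*t))
E(N, n) = -(-3 + n)/n (E(N, n) = ((-3 + n)/(2*n))*(-2) = -(-3 + n)/n)
1/(W(-25, 3) + E(-24, Q(-1))) = 1/(29 + (3 - 1*(-1))/(-1)) = 1/(29 - (3 + 1)) = 1/(29 - 1*4) = 1/(29 - 4) = 1/25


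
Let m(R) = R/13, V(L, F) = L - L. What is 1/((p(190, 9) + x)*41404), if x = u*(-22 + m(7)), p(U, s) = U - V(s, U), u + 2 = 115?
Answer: -13/1203076028 ≈ -1.0806e-8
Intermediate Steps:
V(L, F) = 0
m(R) = R/13 (m(R) = R*(1/13) = R/13)
u = 113 (u = -2 + 115 = 113)
p(U, s) = U (p(U, s) = U - 1*0 = U + 0 = U)
x = -31527/13 (x = 113*(-22 + (1/13)*7) = 113*(-22 + 7/13) = 113*(-279/13) = -31527/13 ≈ -2425.2)
1/((p(190, 9) + x)*41404) = 1/((190 - 31527/13)*41404) = (1/41404)/(-29057/13) = -13/29057*1/41404 = -13/1203076028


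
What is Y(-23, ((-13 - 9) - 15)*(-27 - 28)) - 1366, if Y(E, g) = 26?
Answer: -1340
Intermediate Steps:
Y(-23, ((-13 - 9) - 15)*(-27 - 28)) - 1366 = 26 - 1366 = -1340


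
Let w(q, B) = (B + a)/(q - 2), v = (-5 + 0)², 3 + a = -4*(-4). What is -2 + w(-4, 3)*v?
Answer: -206/3 ≈ -68.667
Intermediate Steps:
a = 13 (a = -3 - 4*(-4) = -3 + 16 = 13)
v = 25 (v = (-5)² = 25)
w(q, B) = (13 + B)/(-2 + q) (w(q, B) = (B + 13)/(q - 2) = (13 + B)/(-2 + q))
-2 + w(-4, 3)*v = -2 + ((13 + 3)/(-2 - 4))*25 = -2 + (16/(-6))*25 = -2 - ⅙*16*25 = -2 - 8/3*25 = -2 - 200/3 = -206/3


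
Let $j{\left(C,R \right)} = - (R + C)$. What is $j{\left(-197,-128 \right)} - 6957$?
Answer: $-6632$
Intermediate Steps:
$j{\left(C,R \right)} = - C - R$ ($j{\left(C,R \right)} = - (C + R) = - C - R$)
$j{\left(-197,-128 \right)} - 6957 = \left(\left(-1\right) \left(-197\right) - -128\right) - 6957 = \left(197 + 128\right) - 6957 = 325 - 6957 = -6632$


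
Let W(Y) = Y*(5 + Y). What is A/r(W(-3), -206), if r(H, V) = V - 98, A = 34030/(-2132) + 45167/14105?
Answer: 11611/276640 ≈ 0.041972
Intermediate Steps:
A = -11611/910 (A = 34030*(-1/2132) + 45167*(1/14105) = -415/26 + 1457/455 = -11611/910 ≈ -12.759)
r(H, V) = -98 + V
A/r(W(-3), -206) = -11611/(910*(-98 - 206)) = -11611/910/(-304) = -11611/910*(-1/304) = 11611/276640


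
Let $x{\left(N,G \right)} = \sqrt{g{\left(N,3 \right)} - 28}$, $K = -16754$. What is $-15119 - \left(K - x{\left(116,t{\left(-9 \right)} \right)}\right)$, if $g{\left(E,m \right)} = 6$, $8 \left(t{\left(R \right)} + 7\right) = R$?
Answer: $1635 + i \sqrt{22} \approx 1635.0 + 4.6904 i$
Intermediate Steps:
$t{\left(R \right)} = -7 + \frac{R}{8}$
$x{\left(N,G \right)} = i \sqrt{22}$ ($x{\left(N,G \right)} = \sqrt{6 - 28} = \sqrt{-22} = i \sqrt{22}$)
$-15119 - \left(K - x{\left(116,t{\left(-9 \right)} \right)}\right) = -15119 - \left(-16754 - i \sqrt{22}\right) = -15119 + \left(16754 + i \sqrt{22}\right) = 1635 + i \sqrt{22}$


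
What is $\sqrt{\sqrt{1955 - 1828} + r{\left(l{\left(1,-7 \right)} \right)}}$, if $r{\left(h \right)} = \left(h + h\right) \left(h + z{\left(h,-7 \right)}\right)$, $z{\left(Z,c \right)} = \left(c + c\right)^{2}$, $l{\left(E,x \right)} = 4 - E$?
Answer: $\sqrt{1194 + \sqrt{127}} \approx 34.717$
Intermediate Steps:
$z{\left(Z,c \right)} = 4 c^{2}$ ($z{\left(Z,c \right)} = \left(2 c\right)^{2} = 4 c^{2}$)
$r{\left(h \right)} = 2 h \left(196 + h\right)$ ($r{\left(h \right)} = \left(h + h\right) \left(h + 4 \left(-7\right)^{2}\right) = 2 h \left(h + 4 \cdot 49\right) = 2 h \left(h + 196\right) = 2 h \left(196 + h\right)$)
$\sqrt{\sqrt{1955 - 1828} + r{\left(l{\left(1,-7 \right)} \right)}} = \sqrt{\sqrt{1955 - 1828} + 2 \left(4 - 1\right) \left(196 + \left(4 - 1\right)\right)} = \sqrt{\sqrt{127} + 2 \left(4 - 1\right) \left(196 + \left(4 - 1\right)\right)} = \sqrt{\sqrt{127} + 2 \cdot 3 \left(196 + 3\right)} = \sqrt{\sqrt{127} + 2 \cdot 3 \cdot 199} = \sqrt{\sqrt{127} + 1194} = \sqrt{1194 + \sqrt{127}}$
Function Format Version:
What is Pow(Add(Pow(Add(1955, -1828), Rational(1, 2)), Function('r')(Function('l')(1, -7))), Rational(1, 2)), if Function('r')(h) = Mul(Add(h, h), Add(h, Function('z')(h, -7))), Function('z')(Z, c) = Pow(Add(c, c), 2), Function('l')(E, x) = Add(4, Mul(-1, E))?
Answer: Pow(Add(1194, Pow(127, Rational(1, 2))), Rational(1, 2)) ≈ 34.717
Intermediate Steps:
Function('z')(Z, c) = Mul(4, Pow(c, 2)) (Function('z')(Z, c) = Pow(Mul(2, c), 2) = Mul(4, Pow(c, 2)))
Function('r')(h) = Mul(2, h, Add(196, h)) (Function('r')(h) = Mul(Add(h, h), Add(h, Mul(4, Pow(-7, 2)))) = Mul(Mul(2, h), Add(h, Mul(4, 49))) = Mul(Mul(2, h), Add(h, 196)) = Mul(Mul(2, h), Add(196, h)) = Mul(2, h, Add(196, h)))
Pow(Add(Pow(Add(1955, -1828), Rational(1, 2)), Function('r')(Function('l')(1, -7))), Rational(1, 2)) = Pow(Add(Pow(Add(1955, -1828), Rational(1, 2)), Mul(2, Add(4, Mul(-1, 1)), Add(196, Add(4, Mul(-1, 1))))), Rational(1, 2)) = Pow(Add(Pow(127, Rational(1, 2)), Mul(2, Add(4, -1), Add(196, Add(4, -1)))), Rational(1, 2)) = Pow(Add(Pow(127, Rational(1, 2)), Mul(2, 3, Add(196, 3))), Rational(1, 2)) = Pow(Add(Pow(127, Rational(1, 2)), Mul(2, 3, 199)), Rational(1, 2)) = Pow(Add(Pow(127, Rational(1, 2)), 1194), Rational(1, 2)) = Pow(Add(1194, Pow(127, Rational(1, 2))), Rational(1, 2))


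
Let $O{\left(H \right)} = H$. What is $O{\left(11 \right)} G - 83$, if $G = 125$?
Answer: $1292$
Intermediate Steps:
$O{\left(11 \right)} G - 83 = 11 \cdot 125 - 83 = 1375 - 83 = 1292$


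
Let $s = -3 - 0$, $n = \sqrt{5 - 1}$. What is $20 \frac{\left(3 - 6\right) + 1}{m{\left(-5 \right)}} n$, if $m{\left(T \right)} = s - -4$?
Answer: $-80$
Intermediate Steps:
$n = 2$ ($n = \sqrt{4} = 2$)
$s = -3$ ($s = -3 + 0 = -3$)
$m{\left(T \right)} = 1$ ($m{\left(T \right)} = -3 - -4 = -3 + 4 = 1$)
$20 \frac{\left(3 - 6\right) + 1}{m{\left(-5 \right)}} n = 20 \frac{\left(3 - 6\right) + 1}{1} \cdot 2 = 20 \left(-3 + 1\right) 1 \cdot 2 = 20 \left(\left(-2\right) 1\right) 2 = 20 \left(-2\right) 2 = \left(-40\right) 2 = -80$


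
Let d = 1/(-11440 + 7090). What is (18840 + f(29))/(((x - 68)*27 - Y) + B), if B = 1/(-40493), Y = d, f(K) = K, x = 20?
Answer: -3323671513950/228283300657 ≈ -14.559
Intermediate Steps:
d = -1/4350 (d = 1/(-4350) = -1/4350 ≈ -0.00022989)
Y = -1/4350 ≈ -0.00022989
B = -1/40493 ≈ -2.4696e-5
(18840 + f(29))/(((x - 68)*27 - Y) + B) = (18840 + 29)/(((20 - 68)*27 - 1*(-1/4350)) - 1/40493) = 18869/((-48*27 + 1/4350) - 1/40493) = 18869/((-1296 + 1/4350) - 1/40493) = 18869/(-5637599/4350 - 1/40493) = 18869/(-228283300657/176144550) = 18869*(-176144550/228283300657) = -3323671513950/228283300657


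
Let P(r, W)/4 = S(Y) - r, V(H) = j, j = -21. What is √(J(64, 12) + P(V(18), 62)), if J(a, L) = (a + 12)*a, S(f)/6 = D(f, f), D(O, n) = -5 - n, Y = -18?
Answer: 2*√1315 ≈ 72.526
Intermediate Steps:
S(f) = -30 - 6*f (S(f) = 6*(-5 - f) = -30 - 6*f)
V(H) = -21
J(a, L) = a*(12 + a) (J(a, L) = (12 + a)*a = a*(12 + a))
P(r, W) = 312 - 4*r (P(r, W) = 4*((-30 - 6*(-18)) - r) = 4*((-30 + 108) - r) = 4*(78 - r) = 312 - 4*r)
√(J(64, 12) + P(V(18), 62)) = √(64*(12 + 64) + (312 - 4*(-21))) = √(64*76 + (312 + 84)) = √(4864 + 396) = √5260 = 2*√1315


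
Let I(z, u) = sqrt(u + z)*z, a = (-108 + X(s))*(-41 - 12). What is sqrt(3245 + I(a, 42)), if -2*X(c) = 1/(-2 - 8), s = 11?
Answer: sqrt(1298000 + 228854*sqrt(576335))/20 ≈ 661.51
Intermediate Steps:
X(c) = 1/20 (X(c) = -1/(2*(-2 - 8)) = -1/2/(-10) = -1/2*(-1/10) = 1/20)
a = 114427/20 (a = (-108 + 1/20)*(-41 - 12) = -2159/20*(-53) = 114427/20 ≈ 5721.4)
I(z, u) = z*sqrt(u + z)
sqrt(3245 + I(a, 42)) = sqrt(3245 + 114427*sqrt(42 + 114427/20)/20) = sqrt(3245 + 114427*sqrt(115267/20)/20) = sqrt(3245 + 114427*(sqrt(576335)/10)/20) = sqrt(3245 + 114427*sqrt(576335)/200)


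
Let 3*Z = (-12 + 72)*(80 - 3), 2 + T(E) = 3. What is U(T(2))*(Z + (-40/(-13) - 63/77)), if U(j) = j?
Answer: 220543/143 ≈ 1542.3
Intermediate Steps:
T(E) = 1 (T(E) = -2 + 3 = 1)
Z = 1540 (Z = ((-12 + 72)*(80 - 3))/3 = (60*77)/3 = (⅓)*4620 = 1540)
U(T(2))*(Z + (-40/(-13) - 63/77)) = 1*(1540 + (-40/(-13) - 63/77)) = 1*(1540 + (-40*(-1/13) - 63*1/77)) = 1*(1540 + (40/13 - 9/11)) = 1*(1540 + 323/143) = 1*(220543/143) = 220543/143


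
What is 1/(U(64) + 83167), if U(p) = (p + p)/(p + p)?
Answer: 1/83168 ≈ 1.2024e-5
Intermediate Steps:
U(p) = 1 (U(p) = (2*p)/((2*p)) = (2*p)*(1/(2*p)) = 1)
1/(U(64) + 83167) = 1/(1 + 83167) = 1/83168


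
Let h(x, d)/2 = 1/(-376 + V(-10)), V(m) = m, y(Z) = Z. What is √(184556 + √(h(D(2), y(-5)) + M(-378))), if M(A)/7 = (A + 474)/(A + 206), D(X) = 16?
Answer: √(12710999394956 + 8299*I*√269443633)/8299 ≈ 429.6 + 0.002302*I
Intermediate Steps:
M(A) = 7*(474 + A)/(206 + A) (M(A) = 7*((A + 474)/(A + 206)) = 7*((474 + A)/(206 + A)) = 7*(474 + A)/(206 + A))
h(x, d) = -1/193 (h(x, d) = 2/(-376 - 10) = 2/(-386) = 2*(-1/386) = -1/193)
√(184556 + √(h(D(2), y(-5)) + M(-378))) = √(184556 + √(-1/193 + 7*(474 - 378)/(206 - 378))) = √(184556 + √(-1/193 + 7*96/(-172))) = √(184556 + √(-1/193 + 7*(-1/172)*96)) = √(184556 + √(-1/193 - 168/43)) = √(184556 + √(-32467/8299)) = √(184556 + I*√269443633/8299)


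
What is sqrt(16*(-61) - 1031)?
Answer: 3*I*sqrt(223) ≈ 44.8*I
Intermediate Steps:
sqrt(16*(-61) - 1031) = sqrt(-976 - 1031) = sqrt(-2007) = 3*I*sqrt(223)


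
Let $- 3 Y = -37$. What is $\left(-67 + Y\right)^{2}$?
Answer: $\frac{26896}{9} \approx 2988.4$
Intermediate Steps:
$Y = \frac{37}{3}$ ($Y = \left(- \frac{1}{3}\right) \left(-37\right) = \frac{37}{3} \approx 12.333$)
$\left(-67 + Y\right)^{2} = \left(-67 + \frac{37}{3}\right)^{2} = \left(- \frac{164}{3}\right)^{2} = \frac{26896}{9}$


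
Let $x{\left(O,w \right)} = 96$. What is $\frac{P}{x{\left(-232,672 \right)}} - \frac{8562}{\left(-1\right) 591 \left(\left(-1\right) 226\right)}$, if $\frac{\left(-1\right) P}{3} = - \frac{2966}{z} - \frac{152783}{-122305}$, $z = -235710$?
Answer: $- \frac{53154357868559}{513401196491640} \approx -0.10353$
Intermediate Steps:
$P = - \frac{3637523756}{960950385}$ ($P = - 3 \left(- \frac{2966}{-235710} - \frac{152783}{-122305}\right) = - 3 \left(\left(-2966\right) \left(- \frac{1}{235710}\right) - - \frac{152783}{122305}\right) = - 3 \left(\frac{1483}{117855} + \frac{152783}{122305}\right) = \left(-3\right) \frac{3637523756}{2882851155} = - \frac{3637523756}{960950385} \approx -3.7853$)
$\frac{P}{x{\left(-232,672 \right)}} - \frac{8562}{\left(-1\right) 591 \left(\left(-1\right) 226\right)} = - \frac{3637523756}{960950385 \cdot 96} - \frac{8562}{\left(-1\right) 591 \left(\left(-1\right) 226\right)} = \left(- \frac{3637523756}{960950385}\right) \frac{1}{96} - \frac{8562}{\left(-591\right) \left(-226\right)} = - \frac{909380939}{23062809240} - \frac{8562}{133566} = - \frac{909380939}{23062809240} - \frac{1427}{22261} = - \frac{53154357868559}{513401196491640}$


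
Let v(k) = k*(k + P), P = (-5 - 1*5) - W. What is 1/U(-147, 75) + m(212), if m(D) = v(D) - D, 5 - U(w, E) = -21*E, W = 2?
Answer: 66657041/1580 ≈ 42188.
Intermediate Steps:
U(w, E) = 5 + 21*E (U(w, E) = 5 - (-21)*E = 5 + 21*E)
P = -12 (P = (-5 - 1*5) - 1*2 = (-5 - 5) - 2 = -10 - 2 = -12)
v(k) = k*(-12 + k) (v(k) = k*(k - 12) = k*(-12 + k))
m(D) = -D + D*(-12 + D) (m(D) = D*(-12 + D) - D = -D + D*(-12 + D))
1/U(-147, 75) + m(212) = 1/(5 + 21*75) + 212*(-13 + 212) = 1/(5 + 1575) + 212*199 = 1/1580 + 42188 = 66657041/1580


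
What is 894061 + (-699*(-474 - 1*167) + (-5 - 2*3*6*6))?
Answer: 1341899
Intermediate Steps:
894061 + (-699*(-474 - 1*167) + (-5 - 2*3*6*6)) = 894061 + (-699*(-474 - 167) + (-5 - 36*6)) = 894061 + (-699*(-641) + (-5 - 2*108)) = 894061 + (448059 + (-5 - 216)) = 894061 + (448059 - 221) = 894061 + 447838 = 1341899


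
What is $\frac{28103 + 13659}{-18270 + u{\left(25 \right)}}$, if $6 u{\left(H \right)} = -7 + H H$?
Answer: $- \frac{41762}{18167} \approx -2.2988$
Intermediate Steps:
$u{\left(H \right)} = - \frac{7}{6} + \frac{H^{2}}{6}$ ($u{\left(H \right)} = \frac{-7 + H H}{6} = \frac{-7 + H^{2}}{6} = - \frac{7}{6} + \frac{H^{2}}{6}$)
$\frac{28103 + 13659}{-18270 + u{\left(25 \right)}} = \frac{28103 + 13659}{-18270 - \left(\frac{7}{6} - \frac{25^{2}}{6}\right)} = \frac{41762}{-18270 + \left(- \frac{7}{6} + \frac{1}{6} \cdot 625\right)} = \frac{41762}{-18270 + \left(- \frac{7}{6} + \frac{625}{6}\right)} = \frac{41762}{-18270 + 103} = \frac{41762}{-18167} = 41762 \left(- \frac{1}{18167}\right) = - \frac{41762}{18167}$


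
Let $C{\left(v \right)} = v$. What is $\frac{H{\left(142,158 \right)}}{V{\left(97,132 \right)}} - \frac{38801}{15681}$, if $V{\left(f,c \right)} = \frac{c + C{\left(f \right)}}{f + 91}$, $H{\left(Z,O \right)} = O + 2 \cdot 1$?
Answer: $\frac{462799051}{3590949} \approx 128.88$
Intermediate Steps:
$H{\left(Z,O \right)} = 2 + O$ ($H{\left(Z,O \right)} = O + 2 = 2 + O$)
$V{\left(f,c \right)} = \frac{c + f}{91 + f}$ ($V{\left(f,c \right)} = \frac{c + f}{f + 91} = \frac{c + f}{91 + f}$)
$\frac{H{\left(142,158 \right)}}{V{\left(97,132 \right)}} - \frac{38801}{15681} = \frac{2 + 158}{\frac{1}{91 + 97} \left(132 + 97\right)} - \frac{38801}{15681} = \frac{160}{\frac{1}{188} \cdot 229} - \frac{38801}{15681} = \frac{160}{\frac{229}{188}} - \frac{38801}{15681} = 160 \cdot \frac{188}{229} - \frac{38801}{15681} = \frac{30080}{229} - \frac{38801}{15681} = \frac{462799051}{3590949}$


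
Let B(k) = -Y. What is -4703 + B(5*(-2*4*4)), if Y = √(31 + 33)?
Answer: -4711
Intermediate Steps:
Y = 8 (Y = √64 = 8)
B(k) = -8 (B(k) = -1*8 = -8)
-4703 + B(5*(-2*4*4)) = -4703 - 8 = -4711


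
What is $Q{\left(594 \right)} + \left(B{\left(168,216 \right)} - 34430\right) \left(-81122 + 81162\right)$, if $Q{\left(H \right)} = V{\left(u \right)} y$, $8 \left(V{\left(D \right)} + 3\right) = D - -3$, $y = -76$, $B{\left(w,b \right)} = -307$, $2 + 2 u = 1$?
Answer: $- \frac{5557103}{4} \approx -1.3893 \cdot 10^{6}$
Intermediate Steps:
$u = - \frac{1}{2}$ ($u = -1 + \frac{1}{2} \cdot 1 = -1 + \frac{1}{2} = - \frac{1}{2} \approx -0.5$)
$V{\left(D \right)} = - \frac{21}{8} + \frac{D}{8}$ ($V{\left(D \right)} = -3 + \frac{D - -3}{8} = -3 + \frac{D + 3}{8} = -3 + \frac{3 + D}{8} = -3 + \left(\frac{3}{8} + \frac{D}{8}\right) = - \frac{21}{8} + \frac{D}{8}$)
$Q{\left(H \right)} = \frac{817}{4}$ ($Q{\left(H \right)} = \left(- \frac{21}{8} + \frac{1}{8} \left(- \frac{1}{2}\right)\right) \left(-76\right) = \left(- \frac{21}{8} - \frac{1}{16}\right) \left(-76\right) = \left(- \frac{43}{16}\right) \left(-76\right) = \frac{817}{4}$)
$Q{\left(594 \right)} + \left(B{\left(168,216 \right)} - 34430\right) \left(-81122 + 81162\right) = \frac{817}{4} + \left(-307 - 34430\right) \left(-81122 + 81162\right) = \frac{817}{4} - 1389480 = - \frac{5557103}{4}$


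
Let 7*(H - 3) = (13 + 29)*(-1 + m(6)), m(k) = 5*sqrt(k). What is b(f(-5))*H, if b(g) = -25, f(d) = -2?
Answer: 75 - 750*sqrt(6) ≈ -1762.1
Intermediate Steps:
H = -3 + 30*sqrt(6) (H = 3 + ((13 + 29)*(-1 + 5*sqrt(6)))/7 = 3 + (42*(-1 + 5*sqrt(6)))/7 = 3 + (-42 + 210*sqrt(6))/7 = 3 + (-6 + 30*sqrt(6)) = -3 + 30*sqrt(6) ≈ 70.485)
b(f(-5))*H = -25*(-3 + 30*sqrt(6)) = 75 - 750*sqrt(6)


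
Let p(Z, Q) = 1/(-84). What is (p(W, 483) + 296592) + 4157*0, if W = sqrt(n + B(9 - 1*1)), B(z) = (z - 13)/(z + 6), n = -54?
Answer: 24913727/84 ≈ 2.9659e+5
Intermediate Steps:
B(z) = (-13 + z)/(6 + z)
W = I*sqrt(10654)/14 (W = sqrt(-54 + (-13 + (9 - 1*1))/(6 + (9 - 1*1))) = sqrt(-54 + (-13 + (9 - 1))/(6 + (9 - 1))) = sqrt(-54 + (-13 + 8)/(6 + 8)) = sqrt(-54 - 5/14) = sqrt(-761/14) = I*sqrt(10654)/14 ≈ 7.3727*I)
p(Z, Q) = -1/84
(p(W, 483) + 296592) + 4157*0 = (-1/84 + 296592) + 4157*0 = 24913727/84 + 0 = 24913727/84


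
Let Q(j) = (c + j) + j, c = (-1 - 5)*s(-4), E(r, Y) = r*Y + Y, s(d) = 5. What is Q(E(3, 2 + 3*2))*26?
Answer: 884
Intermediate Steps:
E(r, Y) = Y + Y*r (E(r, Y) = Y*r + Y = Y + Y*r)
c = -30 (c = (-1 - 5)*5 = -6*5 = -30)
Q(j) = -30 + 2*j (Q(j) = (-30 + j) + j = -30 + 2*j)
Q(E(3, 2 + 3*2))*26 = (-30 + 2*((2 + 3*2)*(1 + 3)))*26 = (-30 + 2*((2 + 6)*4))*26 = (-30 + 2*(8*4))*26 = (-30 + 2*32)*26 = (-30 + 64)*26 = 34*26 = 884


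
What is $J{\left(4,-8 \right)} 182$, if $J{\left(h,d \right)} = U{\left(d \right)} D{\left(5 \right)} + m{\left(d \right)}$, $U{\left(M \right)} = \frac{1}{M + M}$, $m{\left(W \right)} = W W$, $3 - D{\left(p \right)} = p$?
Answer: $\frac{46683}{4} \approx 11671.0$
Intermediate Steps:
$D{\left(p \right)} = 3 - p$
$m{\left(W \right)} = W^{2}$
$U{\left(M \right)} = \frac{1}{2 M}$
$J{\left(h,d \right)} = d^{2} - \frac{1}{d}$ ($J{\left(h,d \right)} = \frac{1}{2 d} \left(3 - 5\right) + d^{2} = \frac{1}{2 d} \left(-2\right) + d^{2} = - \frac{1}{d} + d^{2} = d^{2} - \frac{1}{d}$)
$J{\left(4,-8 \right)} 182 = \frac{-1 + \left(-8\right)^{3}}{-8} \cdot 182 = - \frac{-1 - 512}{8} \cdot 182 = \left(- \frac{1}{8}\right) \left(-513\right) 182 = \frac{513}{8} \cdot 182 = \frac{46683}{4}$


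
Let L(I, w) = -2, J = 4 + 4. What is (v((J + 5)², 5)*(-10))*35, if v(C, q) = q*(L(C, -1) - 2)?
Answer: 7000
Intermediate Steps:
J = 8
v(C, q) = -4*q (v(C, q) = q*(-2 - 2) = q*(-4) = -4*q)
(v((J + 5)², 5)*(-10))*35 = (-4*5*(-10))*35 = -20*(-10)*35 = 200*35 = 7000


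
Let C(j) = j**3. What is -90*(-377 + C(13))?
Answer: -163800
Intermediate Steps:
-90*(-377 + C(13)) = -90*(-377 + 13**3) = -90*(-377 + 2197) = -90*1820 = -163800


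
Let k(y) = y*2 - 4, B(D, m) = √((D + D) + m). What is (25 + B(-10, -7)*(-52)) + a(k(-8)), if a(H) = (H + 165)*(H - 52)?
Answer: -10415 - 156*I*√3 ≈ -10415.0 - 270.2*I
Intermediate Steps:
B(D, m) = √(m + 2*D) (B(D, m) = √(2*D + m) = √(m + 2*D))
k(y) = -4 + 2*y (k(y) = 2*y - 4 = -4 + 2*y)
a(H) = (-52 + H)*(165 + H) (a(H) = (165 + H)*(-52 + H) = (-52 + H)*(165 + H))
(25 + B(-10, -7)*(-52)) + a(k(-8)) = (25 + √(-7 + 2*(-10))*(-52)) + (-8580 + (-4 + 2*(-8))² + 113*(-4 + 2*(-8))) = (25 + √(-7 - 20)*(-52)) + (-8580 + (-4 - 16)² + 113*(-4 - 16)) = (25 + √(-27)*(-52)) + (-8580 + (-20)² + 113*(-20)) = (25 + (3*I*√3)*(-52)) + (-8580 + 400 - 2260) = (25 - 156*I*√3) - 10440 = -10415 - 156*I*√3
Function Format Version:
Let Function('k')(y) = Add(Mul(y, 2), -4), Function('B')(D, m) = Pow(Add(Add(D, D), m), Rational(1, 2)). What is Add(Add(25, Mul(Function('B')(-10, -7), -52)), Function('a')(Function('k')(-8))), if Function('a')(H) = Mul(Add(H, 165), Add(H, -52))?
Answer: Add(-10415, Mul(-156, I, Pow(3, Rational(1, 2)))) ≈ Add(-10415., Mul(-270.20, I))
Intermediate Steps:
Function('B')(D, m) = Pow(Add(m, Mul(2, D)), Rational(1, 2)) (Function('B')(D, m) = Pow(Add(Mul(2, D), m), Rational(1, 2)) = Pow(Add(m, Mul(2, D)), Rational(1, 2)))
Function('k')(y) = Add(-4, Mul(2, y)) (Function('k')(y) = Add(Mul(2, y), -4) = Add(-4, Mul(2, y)))
Function('a')(H) = Mul(Add(-52, H), Add(165, H)) (Function('a')(H) = Mul(Add(165, H), Add(-52, H)) = Mul(Add(-52, H), Add(165, H)))
Add(Add(25, Mul(Function('B')(-10, -7), -52)), Function('a')(Function('k')(-8))) = Add(Add(25, Mul(Pow(Add(-7, Mul(2, -10)), Rational(1, 2)), -52)), Add(-8580, Pow(Add(-4, Mul(2, -8)), 2), Mul(113, Add(-4, Mul(2, -8))))) = Add(Add(25, Mul(Pow(Add(-7, -20), Rational(1, 2)), -52)), Add(-8580, Pow(Add(-4, -16), 2), Mul(113, Add(-4, -16)))) = Add(Add(25, Mul(Pow(-27, Rational(1, 2)), -52)), Add(-8580, Pow(-20, 2), Mul(113, -20))) = Add(Add(25, Mul(Mul(3, I, Pow(3, Rational(1, 2))), -52)), Add(-8580, 400, -2260)) = Add(Add(25, Mul(-156, I, Pow(3, Rational(1, 2)))), -10440) = Add(-10415, Mul(-156, I, Pow(3, Rational(1, 2))))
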